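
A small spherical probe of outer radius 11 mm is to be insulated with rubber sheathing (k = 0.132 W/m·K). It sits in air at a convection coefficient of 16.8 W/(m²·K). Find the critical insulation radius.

r_cr ≈ 15.7 mm

For a sphere r_cr = 2k/h = 2×0.132/16.8
r_cr = 15.7 mm; since the bare radius (11 mm) is below r_cr, adding a thin layer of insulation will *increase* heat loss.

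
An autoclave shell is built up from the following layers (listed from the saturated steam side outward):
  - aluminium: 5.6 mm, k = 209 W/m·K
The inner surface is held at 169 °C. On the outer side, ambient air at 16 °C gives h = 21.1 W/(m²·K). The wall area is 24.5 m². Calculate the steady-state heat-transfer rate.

Q ≈ 79000 W

Using the resistance-network approach (series):
R_aluminium = L/(kA) = 0.0056/(209×24.5) = 1.094×10^-6 K/W
R_outer film = 1/(h_o·A) = 1/(21.1×24.5) = 0.001934 K/W
R_total = 0.001936 K/W
Q = ΔT / R_total = 153 / 0.001936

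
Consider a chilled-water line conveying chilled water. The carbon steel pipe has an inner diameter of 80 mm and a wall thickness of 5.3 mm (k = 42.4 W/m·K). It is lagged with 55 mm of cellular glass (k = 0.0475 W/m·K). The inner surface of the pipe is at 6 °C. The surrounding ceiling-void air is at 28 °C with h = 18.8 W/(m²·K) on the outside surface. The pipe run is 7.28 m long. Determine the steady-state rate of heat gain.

Q ≈ 58.3 W

For a radial system each layer contributes R = ln(r_out/r_in)/(2πkL); films add R = 1/(hA).
R_carbon steel pipe wall = ln(45.3/40)/(2π×42.4×7.28) = 6.416×10^-5 K/W
R_cellular glass = ln(100.3/45.3)/(2π×0.0475×7.28) = 0.3658 K/W
R_outer film = 1/(h_o·2πr_oL) = 1/(18.8×2π×0.1003×7.28) = 0.01159 K/W
R_total = 0.3775 K/W
Q = ΔT/R_total = 22/0.3775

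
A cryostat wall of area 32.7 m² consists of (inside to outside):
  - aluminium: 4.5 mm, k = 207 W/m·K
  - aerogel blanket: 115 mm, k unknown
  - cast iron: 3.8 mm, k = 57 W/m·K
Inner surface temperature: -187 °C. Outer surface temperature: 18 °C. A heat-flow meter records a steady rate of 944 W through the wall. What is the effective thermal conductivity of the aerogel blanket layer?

k ≈ 0.0162 W/(m·K)

Model the wall as resistances in series:
R_aluminium = L/(kA) = 0.0045/(207×32.7) = 6.648×10^-7 K/W
R_cast iron = L/(kA) = 0.0038/(57×32.7) = 2.039×10^-6 K/W
Sum of known resistances R_other = 2.704×10^-6 K/W
Total R = ΔT/Q = 205/944 = 0.2172 K/W
R_aerogel blanket = R_total − R_other = 0.2172 K/W
k = L/(R·A) = 0.115/(0.2172×32.7)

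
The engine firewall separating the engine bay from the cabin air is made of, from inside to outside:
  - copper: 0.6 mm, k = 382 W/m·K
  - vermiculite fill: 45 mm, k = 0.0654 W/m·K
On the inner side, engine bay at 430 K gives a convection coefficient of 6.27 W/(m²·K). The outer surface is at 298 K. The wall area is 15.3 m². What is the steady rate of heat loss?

Using the resistance-network approach (series):
R_inner film = 1/(h_i·A) = 1/(6.27×15.3) = 0.01042 K/W
R_copper = L/(kA) = 0.0006/(382×15.3) = 1.027×10^-7 K/W
R_vermiculite fill = L/(kA) = 0.045/(0.0654×15.3) = 0.04497 K/W
R_total = 0.0554 K/W
Q = ΔT / R_total = 132 / 0.0554

Q ≈ 2380 W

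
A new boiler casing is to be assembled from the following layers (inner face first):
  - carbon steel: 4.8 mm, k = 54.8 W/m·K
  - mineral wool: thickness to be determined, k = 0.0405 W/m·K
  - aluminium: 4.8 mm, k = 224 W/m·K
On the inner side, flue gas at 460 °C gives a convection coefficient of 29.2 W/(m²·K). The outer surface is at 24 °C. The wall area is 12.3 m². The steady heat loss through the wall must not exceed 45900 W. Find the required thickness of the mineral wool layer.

Series thermal resistances:
R_inner film = 1/(h_i·A) = 1/(29.2×12.3) = 0.002784 K/W
R_carbon steel = L/(kA) = 0.0048/(54.8×12.3) = 7.121×10^-6 K/W
R_aluminium = L/(kA) = 0.0048/(224×12.3) = 1.742×10^-6 K/W
Sum of the known resistances R_other = 0.002793 K/W
Required total resistance R_tot = ΔT/Q_allow = 436/45900 = 0.009499 K/W
R_mineral wool = R_tot − R_other = 0.006706 K/W
L = R·k·A = 0.006706×0.0405×12.3

L ≈ 3.34 mm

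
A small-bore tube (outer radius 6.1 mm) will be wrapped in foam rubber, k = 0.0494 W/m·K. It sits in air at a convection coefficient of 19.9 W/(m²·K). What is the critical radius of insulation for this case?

For a cylinder r_cr = k/h = 0.0494/19.9
r_cr = 2.48 mm; since the bare radius (6.1 mm) is above r_cr, any added insulation will reduce heat loss.

r_cr ≈ 2.48 mm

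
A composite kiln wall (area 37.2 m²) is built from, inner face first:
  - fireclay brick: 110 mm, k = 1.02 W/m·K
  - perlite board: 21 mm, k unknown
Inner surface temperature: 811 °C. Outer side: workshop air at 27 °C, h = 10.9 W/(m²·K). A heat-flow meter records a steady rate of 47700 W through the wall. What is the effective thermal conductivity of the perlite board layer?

Series thermal resistances:
R_fireclay brick = L/(kA) = 0.11/(1.02×37.2) = 0.002899 K/W
R_outer film = 1/(h_o·A) = 1/(10.9×37.2) = 0.002466 K/W
Sum of known resistances R_other = 0.005365 K/W
Total R = ΔT/Q = 784/47700 = 0.01644 K/W
R_perlite board = R_total − R_other = 0.01107 K/W
k = L/(R·A) = 0.021/(0.01107×37.2)

k ≈ 0.051 W/(m·K)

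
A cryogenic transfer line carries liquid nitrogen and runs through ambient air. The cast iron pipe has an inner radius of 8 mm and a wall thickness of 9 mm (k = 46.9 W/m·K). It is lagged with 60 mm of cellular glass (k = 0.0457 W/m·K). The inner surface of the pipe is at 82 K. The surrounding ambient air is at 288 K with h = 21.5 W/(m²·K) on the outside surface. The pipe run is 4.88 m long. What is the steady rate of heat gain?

Q ≈ 188 W

For a radial system each layer contributes R = ln(r_out/r_in)/(2πkL); films add R = 1/(hA).
R_cast iron pipe wall = ln(17/8)/(2π×46.9×4.88) = 5.242×10^-4 K/W
R_cellular glass = ln(77/17)/(2π×0.0457×4.88) = 1.078 K/W
R_outer film = 1/(h_o·2πr_oL) = 1/(21.5×2π×0.077×4.88) = 0.0197 K/W
R_total = 1.098 K/W
Q = ΔT/R_total = 206/1.098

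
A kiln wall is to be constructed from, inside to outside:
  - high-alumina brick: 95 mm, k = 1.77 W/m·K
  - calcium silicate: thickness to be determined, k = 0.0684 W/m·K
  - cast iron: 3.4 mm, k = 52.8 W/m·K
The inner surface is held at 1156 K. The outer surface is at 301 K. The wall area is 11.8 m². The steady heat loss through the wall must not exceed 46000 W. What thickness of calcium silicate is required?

L ≈ 11.3 mm

Thermal resistances in series:
R_high-alumina brick = L/(kA) = 0.095/(1.77×11.8) = 0.004549 K/W
R_cast iron = L/(kA) = 0.0034/(52.8×11.8) = 5.457×10^-6 K/W
Sum of the known resistances R_other = 0.004554 K/W
Required total resistance R_tot = ΔT/Q_allow = 855/46000 = 0.01859 K/W
R_calcium silicate = R_tot − R_other = 0.01403 K/W
L = R·k·A = 0.01403×0.0684×11.8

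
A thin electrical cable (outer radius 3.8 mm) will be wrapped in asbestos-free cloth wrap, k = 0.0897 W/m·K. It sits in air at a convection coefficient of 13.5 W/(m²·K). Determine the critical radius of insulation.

For a cylinder r_cr = k/h = 0.0897/13.5
r_cr = 6.64 mm; since the bare radius (3.8 mm) is below r_cr, adding a thin layer of insulation will *increase* heat loss.

r_cr ≈ 6.64 mm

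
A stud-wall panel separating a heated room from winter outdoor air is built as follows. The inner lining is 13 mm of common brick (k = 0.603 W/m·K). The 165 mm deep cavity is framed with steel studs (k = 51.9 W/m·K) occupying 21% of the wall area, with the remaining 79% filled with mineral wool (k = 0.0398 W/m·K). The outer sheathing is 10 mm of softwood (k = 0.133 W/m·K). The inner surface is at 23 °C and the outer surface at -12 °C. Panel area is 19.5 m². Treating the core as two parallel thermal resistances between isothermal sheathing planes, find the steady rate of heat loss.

Q ≈ 6100 W

Sheathing layers in series; stud and cavity paths in parallel between them.
R_inner = 0.013/(0.603×19.5) = 0.001106 K/W
R_stud  = 0.165/(51.9×0.21×19.5) = 7.764×10^-4 K/W
R_cav   = 0.165/(0.0398×0.79×19.5) = 0.2691 K/W
1/R_core = 1/R_stud + 1/R_cav → R_core = 7.741×10^-4 K/W
R_outer = 0.01/(0.133×19.5) = 0.003856 K/W
R_total = 0.005736 K/W
Q = ΔT/R_total = 35/0.005736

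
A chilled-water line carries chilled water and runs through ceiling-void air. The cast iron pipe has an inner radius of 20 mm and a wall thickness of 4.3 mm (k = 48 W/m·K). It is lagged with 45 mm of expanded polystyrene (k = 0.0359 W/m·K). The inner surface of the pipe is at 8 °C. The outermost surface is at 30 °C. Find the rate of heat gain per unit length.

Treating each annulus and film as a series resistance:
R_cast iron pipe wall = ln(24.3/20)/(2π×48×1) = 6.457×10^-4 K/W
R_expanded polystyrene = ln(69.3/24.3)/(2π×0.0359×1) = 4.646 K/W
R_total = 4.647 K/W
Q = ΔT/R_total = 22/4.647

q′ ≈ 4.73 W/m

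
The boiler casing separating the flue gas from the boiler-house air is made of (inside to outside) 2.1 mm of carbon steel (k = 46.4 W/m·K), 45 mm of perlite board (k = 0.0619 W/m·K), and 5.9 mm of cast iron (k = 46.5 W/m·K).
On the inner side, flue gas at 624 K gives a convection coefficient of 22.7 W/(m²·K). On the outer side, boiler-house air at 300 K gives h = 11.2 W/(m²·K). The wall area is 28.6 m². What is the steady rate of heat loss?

Q ≈ 10800 W

Using the resistance-network approach (series):
R_inner film = 1/(h_i·A) = 1/(22.7×28.6) = 0.00154 K/W
R_carbon steel = L/(kA) = 0.0021/(46.4×28.6) = 1.582×10^-6 K/W
R_perlite board = L/(kA) = 0.045/(0.0619×28.6) = 0.02542 K/W
R_cast iron = L/(kA) = 0.0059/(46.5×28.6) = 4.436×10^-6 K/W
R_outer film = 1/(h_o·A) = 1/(11.2×28.6) = 0.003122 K/W
R_total = 0.03009 K/W
Q = ΔT / R_total = 324 / 0.03009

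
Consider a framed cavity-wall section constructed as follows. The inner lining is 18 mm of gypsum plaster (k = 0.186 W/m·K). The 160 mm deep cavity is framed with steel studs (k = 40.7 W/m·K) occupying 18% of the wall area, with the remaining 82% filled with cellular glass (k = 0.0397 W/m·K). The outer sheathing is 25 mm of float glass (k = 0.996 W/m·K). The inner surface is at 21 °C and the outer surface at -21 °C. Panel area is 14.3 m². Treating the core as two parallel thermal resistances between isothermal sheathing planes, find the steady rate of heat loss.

Sheathing layers in series; stud and cavity paths in parallel between them.
R_inner = 0.018/(0.186×14.3) = 0.006767 K/W
R_stud  = 0.16/(40.7×0.18×14.3) = 0.001527 K/W
R_cav   = 0.16/(0.0397×0.82×14.3) = 0.3437 K/W
1/R_core = 1/R_stud + 1/R_cav → R_core = 0.001521 K/W
R_outer = 0.025/(0.996×14.3) = 0.001755 K/W
R_total = 0.01004 K/W
Q = ΔT/R_total = 42/0.01004

Q ≈ 4180 W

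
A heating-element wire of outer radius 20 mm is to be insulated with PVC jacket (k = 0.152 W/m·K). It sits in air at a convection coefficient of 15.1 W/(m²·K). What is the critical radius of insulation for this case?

r_cr ≈ 10.1 mm

For a cylinder r_cr = k/h = 0.152/15.1
r_cr = 10.1 mm; since the bare radius (20 mm) is above r_cr, any added insulation will reduce heat loss.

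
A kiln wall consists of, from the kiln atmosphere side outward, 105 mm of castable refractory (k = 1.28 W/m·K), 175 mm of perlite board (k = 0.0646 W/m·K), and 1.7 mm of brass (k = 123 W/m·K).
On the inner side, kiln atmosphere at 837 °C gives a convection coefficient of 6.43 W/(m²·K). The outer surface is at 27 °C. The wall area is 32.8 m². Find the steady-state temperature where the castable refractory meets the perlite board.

T ≈ 772 °C

Using the resistance-network approach (series):
R_inner film = 1/(h_i·A) = 1/(6.43×32.8) = 0.004741 K/W
R_castable refractory = L/(kA) = 0.105/(1.28×32.8) = 0.002501 K/W
R_perlite board = L/(kA) = 0.175/(0.0646×32.8) = 0.08259 K/W
R_brass = L/(kA) = 0.0017/(123×32.8) = 4.214×10^-7 K/W
R_total = 0.08983 K/W;  Q = ΔT/R_total = 810/0.08983 = 9017 W
T_interface = T_inner − Q·ΣR(inner→interface) = 837 − 9020×0.007242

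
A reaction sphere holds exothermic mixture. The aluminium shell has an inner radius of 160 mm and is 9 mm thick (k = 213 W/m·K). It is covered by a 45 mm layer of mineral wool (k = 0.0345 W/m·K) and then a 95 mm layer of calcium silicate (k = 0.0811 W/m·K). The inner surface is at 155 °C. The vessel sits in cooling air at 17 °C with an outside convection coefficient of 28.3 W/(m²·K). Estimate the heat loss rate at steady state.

Q ≈ 32 W

Radial (spherical) resistances in series:
R_aluminium shell = (1/0.16 − 1/0.169)/(4π×213) = 1.244×10^-4 K/W
R_mineral wool = (1/0.169 − 1/0.214)/(4π×0.0345) = 2.87 K/W
R_calcium silicate = (1/0.214 − 1/0.309)/(4π×0.0811) = 1.41 K/W
R_outer film = 1/(h·4πr_o²) = 1/(28.3×4π×0.309²) = 0.02945 K/W
R_total = 4.309 K/W
Q = ΔT/R_total = 138/4.309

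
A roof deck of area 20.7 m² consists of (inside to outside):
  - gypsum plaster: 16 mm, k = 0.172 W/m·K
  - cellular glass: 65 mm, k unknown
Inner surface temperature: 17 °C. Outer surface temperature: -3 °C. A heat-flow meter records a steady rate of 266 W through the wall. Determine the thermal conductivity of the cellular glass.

Using the resistance-network approach (series):
R_gypsum plaster = L/(kA) = 0.016/(0.172×20.7) = 0.004494 K/W
Sum of known resistances R_other = 0.004494 K/W
Total R = ΔT/Q = 20/266 = 0.07519 K/W
R_cellular glass = R_total − R_other = 0.07069 K/W
k = L/(R·A) = 0.065/(0.07069×20.7)

k ≈ 0.0444 W/(m·K)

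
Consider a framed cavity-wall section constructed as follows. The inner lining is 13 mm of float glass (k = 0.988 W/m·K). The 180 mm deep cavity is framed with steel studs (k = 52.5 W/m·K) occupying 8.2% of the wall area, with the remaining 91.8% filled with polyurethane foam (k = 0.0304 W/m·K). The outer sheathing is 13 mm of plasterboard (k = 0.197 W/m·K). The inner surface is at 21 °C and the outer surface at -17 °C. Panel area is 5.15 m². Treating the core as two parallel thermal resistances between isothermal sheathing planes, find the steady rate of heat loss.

Q ≈ 1620 W

Sheathing layers in series; stud and cavity paths in parallel between them.
R_inner = 0.013/(0.988×5.15) = 0.002555 K/W
R_stud  = 0.18/(52.5×0.082×5.15) = 0.008119 K/W
R_cav   = 0.18/(0.0304×0.918×5.15) = 1.252 K/W
1/R_core = 1/R_stud + 1/R_cav → R_core = 0.008067 K/W
R_outer = 0.013/(0.197×5.15) = 0.01281 K/W
R_total = 0.02344 K/W
Q = ΔT/R_total = 38/0.02344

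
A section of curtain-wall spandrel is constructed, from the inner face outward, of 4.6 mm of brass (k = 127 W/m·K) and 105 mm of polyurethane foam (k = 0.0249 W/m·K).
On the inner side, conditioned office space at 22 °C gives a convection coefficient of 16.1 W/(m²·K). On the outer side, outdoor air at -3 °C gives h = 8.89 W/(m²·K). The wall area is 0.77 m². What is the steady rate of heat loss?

Using the resistance-network approach (series):
R_inner film = 1/(h_i·A) = 1/(16.1×0.77) = 0.08066 K/W
R_brass = L/(kA) = 0.0046/(127×0.77) = 4.704×10^-5 K/W
R_polyurethane foam = L/(kA) = 0.105/(0.0249×0.77) = 5.476 K/W
R_outer film = 1/(h_o·A) = 1/(8.89×0.77) = 0.1461 K/W
R_total = 5.703 K/W
Q = ΔT / R_total = 25 / 5.703

Q ≈ 4.38 W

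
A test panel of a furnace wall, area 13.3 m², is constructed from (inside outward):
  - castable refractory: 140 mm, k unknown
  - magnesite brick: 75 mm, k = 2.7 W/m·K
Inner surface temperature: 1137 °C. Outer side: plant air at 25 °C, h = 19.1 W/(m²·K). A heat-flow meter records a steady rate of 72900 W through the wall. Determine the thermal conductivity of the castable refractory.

k ≈ 1.14 W/(m·K)

Treating each layer as a thermal resistance in series:
R_magnesite brick = L/(kA) = 0.075/(2.7×13.3) = 0.002089 K/W
R_outer film = 1/(h_o·A) = 1/(19.1×13.3) = 0.003937 K/W
Sum of known resistances R_other = 0.006025 K/W
Total R = ΔT/Q = 1112/72900 = 0.01525 K/W
R_castable refractory = R_total − R_other = 0.009229 K/W
k = L/(R·A) = 0.14/(0.009229×13.3)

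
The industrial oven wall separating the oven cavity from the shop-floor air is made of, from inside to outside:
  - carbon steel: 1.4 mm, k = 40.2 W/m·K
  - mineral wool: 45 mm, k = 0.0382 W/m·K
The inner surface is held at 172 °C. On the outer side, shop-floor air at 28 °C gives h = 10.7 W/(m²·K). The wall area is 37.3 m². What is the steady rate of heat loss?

Thermal resistances in series:
R_carbon steel = L/(kA) = 0.0014/(40.2×37.3) = 9.337×10^-7 K/W
R_mineral wool = L/(kA) = 0.045/(0.0382×37.3) = 0.03158 K/W
R_outer film = 1/(h_o·A) = 1/(10.7×37.3) = 0.002506 K/W
R_total = 0.03409 K/W
Q = ΔT / R_total = 144 / 0.03409

Q ≈ 4220 W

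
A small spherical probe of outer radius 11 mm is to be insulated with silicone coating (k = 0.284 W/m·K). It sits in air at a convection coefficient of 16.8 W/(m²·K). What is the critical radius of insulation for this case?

For a sphere r_cr = 2k/h = 2×0.284/16.8
r_cr = 33.8 mm; since the bare radius (11 mm) is below r_cr, adding a thin layer of insulation will *increase* heat loss.

r_cr ≈ 33.8 mm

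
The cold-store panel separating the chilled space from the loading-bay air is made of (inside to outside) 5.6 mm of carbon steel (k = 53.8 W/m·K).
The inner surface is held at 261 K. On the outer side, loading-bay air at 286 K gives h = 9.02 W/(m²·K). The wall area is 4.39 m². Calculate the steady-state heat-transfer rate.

Q ≈ 989 W

Model the wall as resistances in series:
R_carbon steel = L/(kA) = 0.0056/(53.8×4.39) = 2.371×10^-5 K/W
R_outer film = 1/(h_o·A) = 1/(9.02×4.39) = 0.02525 K/W
R_total = 0.02528 K/W
Q = ΔT / R_total = 25 / 0.02528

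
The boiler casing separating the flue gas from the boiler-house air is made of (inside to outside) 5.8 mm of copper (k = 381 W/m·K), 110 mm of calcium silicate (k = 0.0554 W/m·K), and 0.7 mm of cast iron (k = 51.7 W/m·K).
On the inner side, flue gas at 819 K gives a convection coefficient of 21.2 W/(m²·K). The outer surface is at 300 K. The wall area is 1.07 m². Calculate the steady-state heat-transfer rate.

Thermal resistances in series:
R_inner film = 1/(h_i·A) = 1/(21.2×1.07) = 0.04408 K/W
R_copper = L/(kA) = 0.0058/(381×1.07) = 1.423×10^-5 K/W
R_calcium silicate = L/(kA) = 0.11/(0.0554×1.07) = 1.856 K/W
R_cast iron = L/(kA) = 0.0007/(51.7×1.07) = 1.265×10^-5 K/W
R_total = 1.9 K/W
Q = ΔT / R_total = 519 / 1.9

Q ≈ 273 W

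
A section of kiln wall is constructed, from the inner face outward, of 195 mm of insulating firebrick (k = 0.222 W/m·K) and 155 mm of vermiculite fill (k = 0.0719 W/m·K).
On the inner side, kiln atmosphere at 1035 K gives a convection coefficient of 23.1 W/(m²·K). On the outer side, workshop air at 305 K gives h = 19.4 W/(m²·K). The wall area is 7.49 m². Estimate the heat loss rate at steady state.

Q ≈ 1750 W

Treating each layer as a thermal resistance in series:
R_inner film = 1/(h_i·A) = 1/(23.1×7.49) = 0.00578 K/W
R_insulating firebrick = L/(kA) = 0.195/(0.222×7.49) = 0.1173 K/W
R_vermiculite fill = L/(kA) = 0.155/(0.0719×7.49) = 0.2878 K/W
R_outer film = 1/(h_o·A) = 1/(19.4×7.49) = 0.006882 K/W
R_total = 0.4178 K/W
Q = ΔT / R_total = 730 / 0.4178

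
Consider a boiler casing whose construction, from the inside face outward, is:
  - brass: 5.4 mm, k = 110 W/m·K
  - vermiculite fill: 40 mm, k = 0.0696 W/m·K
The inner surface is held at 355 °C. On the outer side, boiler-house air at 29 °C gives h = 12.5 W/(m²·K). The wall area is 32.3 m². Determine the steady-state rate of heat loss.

Model the wall as resistances in series:
R_brass = L/(kA) = 0.0054/(110×32.3) = 1.52×10^-6 K/W
R_vermiculite fill = L/(kA) = 0.04/(0.0696×32.3) = 0.01779 K/W
R_outer film = 1/(h_o·A) = 1/(12.5×32.3) = 0.002477 K/W
R_total = 0.02027 K/W
Q = ΔT / R_total = 326 / 0.02027

Q ≈ 16100 W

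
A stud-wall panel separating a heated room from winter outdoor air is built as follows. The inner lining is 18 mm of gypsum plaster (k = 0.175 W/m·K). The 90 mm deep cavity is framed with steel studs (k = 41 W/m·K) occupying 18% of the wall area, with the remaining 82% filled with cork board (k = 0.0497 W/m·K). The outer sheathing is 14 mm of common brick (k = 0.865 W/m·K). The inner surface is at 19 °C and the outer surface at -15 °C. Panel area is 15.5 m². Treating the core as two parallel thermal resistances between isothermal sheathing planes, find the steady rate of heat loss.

Q ≈ 4020 W

Sheathing layers in series; stud and cavity paths in parallel between them.
R_inner = 0.018/(0.175×15.5) = 0.006636 K/W
R_stud  = 0.09/(41×0.18×15.5) = 7.868×10^-4 K/W
R_cav   = 0.09/(0.0497×0.82×15.5) = 0.1425 K/W
1/R_core = 1/R_stud + 1/R_cav → R_core = 7.825×10^-4 K/W
R_outer = 0.014/(0.865×15.5) = 0.001044 K/W
R_total = 0.008463 K/W
Q = ΔT/R_total = 34/0.008463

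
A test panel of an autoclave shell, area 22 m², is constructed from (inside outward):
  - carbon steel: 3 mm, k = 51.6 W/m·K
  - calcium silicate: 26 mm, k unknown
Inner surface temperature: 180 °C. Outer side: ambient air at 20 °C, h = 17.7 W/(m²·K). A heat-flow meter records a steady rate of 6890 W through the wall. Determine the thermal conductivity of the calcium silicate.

k ≈ 0.0572 W/(m·K)

Model the wall as resistances in series:
R_carbon steel = L/(kA) = 0.003/(51.6×22) = 2.643×10^-6 K/W
R_outer film = 1/(h_o·A) = 1/(17.7×22) = 0.002568 K/W
Sum of known resistances R_other = 0.002571 K/W
Total R = ΔT/Q = 160/6890 = 0.02322 K/W
R_calcium silicate = R_total − R_other = 0.02065 K/W
k = L/(R·A) = 0.026/(0.02065×22)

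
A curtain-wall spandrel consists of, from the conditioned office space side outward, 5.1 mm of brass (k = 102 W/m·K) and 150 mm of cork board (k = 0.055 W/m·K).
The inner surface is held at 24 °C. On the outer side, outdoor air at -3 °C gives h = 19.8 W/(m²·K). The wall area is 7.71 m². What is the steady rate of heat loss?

Q ≈ 74.9 W

Treating each layer as a thermal resistance in series:
R_brass = L/(kA) = 0.0051/(102×7.71) = 6.485×10^-6 K/W
R_cork board = L/(kA) = 0.15/(0.055×7.71) = 0.3537 K/W
R_outer film = 1/(h_o·A) = 1/(19.8×7.71) = 0.006551 K/W
R_total = 0.3603 K/W
Q = ΔT / R_total = 27 / 0.3603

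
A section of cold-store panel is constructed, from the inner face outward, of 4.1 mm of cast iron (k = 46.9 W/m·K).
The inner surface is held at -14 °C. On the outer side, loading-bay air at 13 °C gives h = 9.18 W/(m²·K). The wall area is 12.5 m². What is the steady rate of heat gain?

Thermal resistances in series:
R_cast iron = L/(kA) = 0.0041/(46.9×12.5) = 6.994×10^-6 K/W
R_outer film = 1/(h_o·A) = 1/(9.18×12.5) = 0.008715 K/W
R_total = 0.008722 K/W
Q = ΔT / R_total = 27 / 0.008722

Q ≈ 3100 W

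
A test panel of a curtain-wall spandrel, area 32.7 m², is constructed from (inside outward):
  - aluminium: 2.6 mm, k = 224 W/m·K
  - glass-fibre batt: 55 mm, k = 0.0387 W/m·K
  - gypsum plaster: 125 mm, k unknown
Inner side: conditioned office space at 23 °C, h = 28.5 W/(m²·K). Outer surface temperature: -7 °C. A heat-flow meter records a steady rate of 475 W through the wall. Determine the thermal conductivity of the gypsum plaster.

k ≈ 0.205 W/(m·K)

Treating each layer as a thermal resistance in series:
R_inner film = 1/(h_i·A) = 1/(28.5×32.7) = 0.001073 K/W
R_aluminium = L/(kA) = 0.0026/(224×32.7) = 3.55×10^-7 K/W
R_glass-fibre batt = L/(kA) = 0.055/(0.0387×32.7) = 0.04346 K/W
Sum of known resistances R_other = 0.04453 K/W
Total R = ΔT/Q = 30/475 = 0.06316 K/W
R_gypsum plaster = R_total − R_other = 0.01862 K/W
k = L/(R·A) = 0.125/(0.01862×32.7)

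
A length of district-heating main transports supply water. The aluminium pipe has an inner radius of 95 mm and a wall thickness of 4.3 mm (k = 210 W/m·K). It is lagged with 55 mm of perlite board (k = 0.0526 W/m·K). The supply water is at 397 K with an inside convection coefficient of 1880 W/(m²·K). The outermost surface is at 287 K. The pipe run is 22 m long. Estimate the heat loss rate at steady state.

Cylindrical conduction, so R = ln(r₂/r₁)/(2πkL) per layer, in series:
R_inner film = 1/(h_i·2πr₁L) = 1/(1880×2π×0.095×22) = 4.051×10^-5 K/W
R_aluminium pipe wall = ln(99.3/95)/(2π×210×22) = 1.525×10^-6 K/W
R_perlite board = ln(154.3/99.3)/(2π×0.0526×22) = 0.06062 K/W
R_total = 0.06066 K/W
Q = ΔT/R_total = 110/0.06066

Q ≈ 1810 W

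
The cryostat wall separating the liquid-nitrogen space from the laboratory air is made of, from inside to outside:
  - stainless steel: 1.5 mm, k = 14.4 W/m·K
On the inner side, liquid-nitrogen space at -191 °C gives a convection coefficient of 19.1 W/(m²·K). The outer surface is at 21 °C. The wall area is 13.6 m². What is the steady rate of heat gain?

Q ≈ 55000 W

Treating each layer as a thermal resistance in series:
R_inner film = 1/(h_i·A) = 1/(19.1×13.6) = 0.00385 K/W
R_stainless steel = L/(kA) = 0.0015/(14.4×13.6) = 7.659×10^-6 K/W
R_total = 0.003857 K/W
Q = ΔT / R_total = 212 / 0.003857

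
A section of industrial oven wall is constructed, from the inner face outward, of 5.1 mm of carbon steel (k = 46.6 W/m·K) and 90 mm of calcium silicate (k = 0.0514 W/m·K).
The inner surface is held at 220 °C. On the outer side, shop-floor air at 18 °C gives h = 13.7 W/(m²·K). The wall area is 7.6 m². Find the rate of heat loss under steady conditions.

Model the wall as resistances in series:
R_carbon steel = L/(kA) = 0.0051/(46.6×7.6) = 1.44×10^-5 K/W
R_calcium silicate = L/(kA) = 0.09/(0.0514×7.6) = 0.2304 K/W
R_outer film = 1/(h_o·A) = 1/(13.7×7.6) = 0.009604 K/W
R_total = 0.24 K/W
Q = ΔT / R_total = 202 / 0.24

Q ≈ 842 W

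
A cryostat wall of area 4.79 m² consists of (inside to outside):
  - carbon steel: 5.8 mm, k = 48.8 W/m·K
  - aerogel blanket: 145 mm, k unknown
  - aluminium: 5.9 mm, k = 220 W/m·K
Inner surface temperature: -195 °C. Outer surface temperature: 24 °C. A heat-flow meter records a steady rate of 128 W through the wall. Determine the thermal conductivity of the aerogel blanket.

Thermal resistances in series:
R_carbon steel = L/(kA) = 0.0058/(48.8×4.79) = 2.481×10^-5 K/W
R_aluminium = L/(kA) = 0.0059/(220×4.79) = 5.599×10^-6 K/W
Sum of known resistances R_other = 3.041×10^-5 K/W
Total R = ΔT/Q = 219/128 = 1.711 K/W
R_aerogel blanket = R_total − R_other = 1.711 K/W
k = L/(R·A) = 0.145/(1.711×4.79)

k ≈ 0.0177 W/(m·K)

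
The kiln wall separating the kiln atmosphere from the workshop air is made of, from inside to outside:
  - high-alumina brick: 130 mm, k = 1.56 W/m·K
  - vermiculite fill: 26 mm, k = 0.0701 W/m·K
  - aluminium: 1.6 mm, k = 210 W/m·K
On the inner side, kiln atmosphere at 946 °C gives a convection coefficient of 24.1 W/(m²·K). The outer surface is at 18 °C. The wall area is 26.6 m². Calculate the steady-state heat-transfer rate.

Q ≈ 49800 W

Treating each layer as a thermal resistance in series:
R_inner film = 1/(h_i·A) = 1/(24.1×26.6) = 0.00156 K/W
R_high-alumina brick = L/(kA) = 0.13/(1.56×26.6) = 0.003133 K/W
R_vermiculite fill = L/(kA) = 0.026/(0.0701×26.6) = 0.01394 K/W
R_aluminium = L/(kA) = 0.0016/(210×26.6) = 2.864×10^-7 K/W
R_total = 0.01864 K/W
Q = ΔT / R_total = 928 / 0.01864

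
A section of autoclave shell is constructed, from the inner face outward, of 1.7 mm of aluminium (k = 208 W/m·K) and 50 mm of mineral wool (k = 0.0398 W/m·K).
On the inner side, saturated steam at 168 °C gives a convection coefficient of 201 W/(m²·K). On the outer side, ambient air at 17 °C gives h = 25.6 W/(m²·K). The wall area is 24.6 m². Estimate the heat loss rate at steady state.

Treating each layer as a thermal resistance in series:
R_inner film = 1/(h_i·A) = 1/(201×24.6) = 2.022×10^-4 K/W
R_aluminium = L/(kA) = 0.0017/(208×24.6) = 3.322×10^-7 K/W
R_mineral wool = L/(kA) = 0.05/(0.0398×24.6) = 0.05107 K/W
R_outer film = 1/(h_o·A) = 1/(25.6×24.6) = 0.001588 K/W
R_total = 0.05286 K/W
Q = ΔT / R_total = 151 / 0.05286

Q ≈ 2860 W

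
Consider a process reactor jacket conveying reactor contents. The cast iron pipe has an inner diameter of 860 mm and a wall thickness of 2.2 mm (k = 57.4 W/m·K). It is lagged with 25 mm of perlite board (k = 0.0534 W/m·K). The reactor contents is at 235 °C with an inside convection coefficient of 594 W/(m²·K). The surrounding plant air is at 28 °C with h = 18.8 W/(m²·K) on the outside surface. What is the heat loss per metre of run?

Cylindrical conduction, so R = ln(r₂/r₁)/(2πkL) per layer, in series:
R_inner film = 1/(h_i·2πr₁L) = 1/(594×2π×0.43×1) = 6.231×10^-4 K/W
R_cast iron pipe wall = ln(432.2/430)/(2π×57.4×1) = 1.415×10^-5 K/W
R_perlite board = ln(457.2/432.2)/(2π×0.0534×1) = 0.1676 K/W
R_outer film = 1/(h_o·2πr_oL) = 1/(18.8×2π×0.4572×1) = 0.01852 K/W
R_total = 0.1868 K/W
Q = ΔT/R_total = 207/0.1868

q′ ≈ 1110 W/m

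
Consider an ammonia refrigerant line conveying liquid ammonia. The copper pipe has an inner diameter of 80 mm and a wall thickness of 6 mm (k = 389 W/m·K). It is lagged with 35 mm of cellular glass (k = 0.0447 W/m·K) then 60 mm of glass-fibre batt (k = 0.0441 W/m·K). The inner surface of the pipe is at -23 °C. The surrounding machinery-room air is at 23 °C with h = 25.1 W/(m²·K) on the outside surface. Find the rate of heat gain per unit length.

Treating each annulus and film as a series resistance:
R_copper pipe wall = ln(46/40)/(2π×389×1) = 5.718×10^-5 K/W
R_cellular glass = ln(81/46)/(2π×0.0447×1) = 2.015 K/W
R_glass-fibre batt = ln(141/81)/(2π×0.0441×1) = 2 K/W
R_outer film = 1/(h_o·2πr_oL) = 1/(25.1×2π×0.141×1) = 0.04497 K/W
R_total = 4.06 K/W
Q = ΔT/R_total = 46/4.06

q′ ≈ 11.3 W/m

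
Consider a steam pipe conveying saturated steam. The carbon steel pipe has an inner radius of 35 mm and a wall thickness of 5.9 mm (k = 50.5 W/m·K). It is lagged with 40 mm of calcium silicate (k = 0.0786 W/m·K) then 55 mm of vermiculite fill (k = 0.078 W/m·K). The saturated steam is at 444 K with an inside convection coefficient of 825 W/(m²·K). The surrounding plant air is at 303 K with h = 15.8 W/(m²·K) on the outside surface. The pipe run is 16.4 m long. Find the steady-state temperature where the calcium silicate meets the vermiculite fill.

T ≈ 366 K

Treating each annulus and film as a series resistance:
R_inner film = 1/(h_i·2πr₁L) = 1/(825×2π×0.035×16.4) = 3.361×10^-4 K/W
R_carbon steel pipe wall = ln(40.9/35)/(2π×50.5×16.4) = 2.994×10^-5 K/W
R_calcium silicate = ln(80.9/40.9)/(2π×0.0786×16.4) = 0.08422 K/W
R_vermiculite fill = ln(135.9/80.9)/(2π×0.078×16.4) = 0.06454 K/W
R_outer film = 1/(h_o·2πr_oL) = 1/(15.8×2π×0.1359×16.4) = 0.00452 K/W
R_total = 0.1536 K/W
Q = ΔT/R_total = 141/0.1536
Q = 918 W
T_interface = T_inner − Q·ΣR(inner→interface) = 444 − 918×0.08458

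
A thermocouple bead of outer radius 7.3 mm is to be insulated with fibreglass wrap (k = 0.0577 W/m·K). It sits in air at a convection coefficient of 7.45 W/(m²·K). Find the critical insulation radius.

r_cr ≈ 15.5 mm

For a sphere r_cr = 2k/h = 2×0.0577/7.45
r_cr = 15.5 mm; since the bare radius (7.3 mm) is below r_cr, adding a thin layer of insulation will *increase* heat loss.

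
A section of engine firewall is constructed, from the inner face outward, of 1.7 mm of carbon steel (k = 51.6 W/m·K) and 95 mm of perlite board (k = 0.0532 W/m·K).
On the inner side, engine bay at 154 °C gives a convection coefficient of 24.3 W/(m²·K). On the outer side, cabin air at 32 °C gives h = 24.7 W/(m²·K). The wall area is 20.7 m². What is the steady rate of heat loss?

Q ≈ 1350 W

Series thermal resistances:
R_inner film = 1/(h_i·A) = 1/(24.3×20.7) = 0.001988 K/W
R_carbon steel = L/(kA) = 0.0017/(51.6×20.7) = 1.592×10^-6 K/W
R_perlite board = L/(kA) = 0.095/(0.0532×20.7) = 0.08627 K/W
R_outer film = 1/(h_o·A) = 1/(24.7×20.7) = 0.001956 K/W
R_total = 0.09021 K/W
Q = ΔT / R_total = 122 / 0.09021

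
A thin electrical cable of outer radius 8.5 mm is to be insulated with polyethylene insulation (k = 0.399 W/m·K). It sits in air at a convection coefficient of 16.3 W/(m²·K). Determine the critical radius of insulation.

r_cr ≈ 24.5 mm

For a cylinder r_cr = k/h = 0.399/16.3
r_cr = 24.5 mm; since the bare radius (8.5 mm) is below r_cr, adding a thin layer of insulation will *increase* heat loss.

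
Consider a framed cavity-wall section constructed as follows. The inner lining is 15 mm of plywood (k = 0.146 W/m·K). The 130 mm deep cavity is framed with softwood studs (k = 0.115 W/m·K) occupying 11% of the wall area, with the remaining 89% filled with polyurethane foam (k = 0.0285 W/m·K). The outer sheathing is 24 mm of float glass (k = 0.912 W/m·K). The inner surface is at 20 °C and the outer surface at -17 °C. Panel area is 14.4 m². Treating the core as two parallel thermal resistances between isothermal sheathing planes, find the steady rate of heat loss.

Q ≈ 150 W

Sheathing layers in series; stud and cavity paths in parallel between them.
R_inner = 0.015/(0.146×14.4) = 0.007135 K/W
R_stud  = 0.13/(0.115×0.11×14.4) = 0.7137 K/W
R_cav   = 0.13/(0.0285×0.89×14.4) = 0.3559 K/W
1/R_core = 1/R_stud + 1/R_cav → R_core = 0.2375 K/W
R_outer = 0.024/(0.912×14.4) = 0.001827 K/W
R_total = 0.2464 K/W
Q = ΔT/R_total = 37/0.2464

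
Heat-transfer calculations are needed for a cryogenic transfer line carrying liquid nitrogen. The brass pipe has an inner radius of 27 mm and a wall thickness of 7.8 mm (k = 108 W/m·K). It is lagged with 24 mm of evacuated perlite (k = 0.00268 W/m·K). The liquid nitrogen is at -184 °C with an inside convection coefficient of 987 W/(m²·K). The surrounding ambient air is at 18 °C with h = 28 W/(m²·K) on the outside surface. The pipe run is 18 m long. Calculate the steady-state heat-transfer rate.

Treating each annulus and film as a series resistance:
R_inner film = 1/(h_i·2πr₁L) = 1/(987×2π×0.027×18) = 3.318×10^-4 K/W
R_brass pipe wall = ln(34.8/27)/(2π×108×18) = 2.078×10^-5 K/W
R_evacuated perlite = ln(58.8/34.8)/(2π×0.00268×18) = 1.731 K/W
R_outer film = 1/(h_o·2πr_oL) = 1/(28×2π×0.0588×18) = 0.00537 K/W
R_total = 1.736 K/W
Q = ΔT/R_total = 202/1.736

Q ≈ 116 W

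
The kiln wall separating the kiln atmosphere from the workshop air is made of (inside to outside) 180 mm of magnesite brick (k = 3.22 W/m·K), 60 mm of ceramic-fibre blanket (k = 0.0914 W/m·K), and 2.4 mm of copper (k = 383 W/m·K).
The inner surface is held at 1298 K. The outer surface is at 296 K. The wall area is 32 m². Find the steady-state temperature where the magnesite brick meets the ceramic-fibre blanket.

Thermal resistances in series:
R_magnesite brick = L/(kA) = 0.18/(3.22×32) = 0.001747 K/W
R_ceramic-fibre blanket = L/(kA) = 0.06/(0.0914×32) = 0.02051 K/W
R_copper = L/(kA) = 0.0024/(383×32) = 1.958×10^-7 K/W
R_total = 0.02226 K/W;  Q = ΔT/R_total = 1002/0.02226 = 45010 W
T_interface = T_inner − Q·ΣR(inner→interface) = 1298 − 45000×0.001747

T ≈ 1220 K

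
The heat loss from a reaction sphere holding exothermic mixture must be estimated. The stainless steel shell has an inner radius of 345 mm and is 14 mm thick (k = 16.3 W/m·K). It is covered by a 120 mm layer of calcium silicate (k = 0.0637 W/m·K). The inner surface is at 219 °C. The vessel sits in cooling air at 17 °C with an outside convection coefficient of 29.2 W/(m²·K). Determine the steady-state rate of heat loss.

Q ≈ 228 W

Spherical conduction: R = (1/r_in − 1/r_out)/(4πk) per layer; series-sum.
R_stainless steel shell = (1/0.345 − 1/0.359)/(4π×16.3) = 5.518×10^-4 K/W
R_calcium silicate = (1/0.359 − 1/0.479)/(4π×0.0637) = 0.8718 K/W
R_outer film = 1/(h·4πr_o²) = 1/(29.2×4π×0.479²) = 0.01188 K/W
R_total = 0.8842 K/W
Q = ΔT/R_total = 202/0.8842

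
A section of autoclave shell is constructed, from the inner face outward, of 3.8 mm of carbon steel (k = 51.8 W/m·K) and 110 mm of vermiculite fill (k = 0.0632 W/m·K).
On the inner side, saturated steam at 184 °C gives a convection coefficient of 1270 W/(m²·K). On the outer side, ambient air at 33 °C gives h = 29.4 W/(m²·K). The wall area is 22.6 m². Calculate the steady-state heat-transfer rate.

Model the wall as resistances in series:
R_inner film = 1/(h_i·A) = 1/(1270×22.6) = 3.484×10^-5 K/W
R_carbon steel = L/(kA) = 0.0038/(51.8×22.6) = 3.246×10^-6 K/W
R_vermiculite fill = L/(kA) = 0.11/(0.0632×22.6) = 0.07701 K/W
R_outer film = 1/(h_o·A) = 1/(29.4×22.6) = 0.001505 K/W
R_total = 0.07856 K/W
Q = ΔT / R_total = 151 / 0.07856

Q ≈ 1920 W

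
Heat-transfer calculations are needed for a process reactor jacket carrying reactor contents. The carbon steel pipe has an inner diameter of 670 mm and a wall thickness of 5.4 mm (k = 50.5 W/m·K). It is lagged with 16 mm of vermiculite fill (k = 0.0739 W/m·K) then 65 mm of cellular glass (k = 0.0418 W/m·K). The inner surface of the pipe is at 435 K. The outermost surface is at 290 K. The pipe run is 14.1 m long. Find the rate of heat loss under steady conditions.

Q ≈ 2770 W

Cylindrical conduction, so R = ln(r₂/r₁)/(2πkL) per layer, in series:
R_carbon steel pipe wall = ln(340.4/335)/(2π×50.5×14.1) = 3.574×10^-6 K/W
R_vermiculite fill = ln(356.4/340.4)/(2π×0.0739×14.1) = 0.007016 K/W
R_cellular glass = ln(421.4/356.4)/(2π×0.0418×14.1) = 0.04524 K/W
R_total = 0.05226 K/W
Q = ΔT/R_total = 145/0.05226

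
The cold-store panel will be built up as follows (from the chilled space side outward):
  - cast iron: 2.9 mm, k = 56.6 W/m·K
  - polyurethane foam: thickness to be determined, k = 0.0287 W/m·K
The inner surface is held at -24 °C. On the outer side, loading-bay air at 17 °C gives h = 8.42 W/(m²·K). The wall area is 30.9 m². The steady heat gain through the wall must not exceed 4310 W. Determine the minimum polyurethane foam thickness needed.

Thermal resistances in series:
R_cast iron = L/(kA) = 0.0029/(56.6×30.9) = 1.658×10^-6 K/W
R_outer film = 1/(h_o·A) = 1/(8.42×30.9) = 0.003844 K/W
Sum of the known resistances R_other = 0.003845 K/W
Required total resistance R_tot = ΔT/Q_allow = 41/4310 = 0.009513 K/W
R_polyurethane foam = R_tot − R_other = 0.005668 K/W
L = R·k·A = 0.005668×0.0287×30.9

L ≈ 5.03 mm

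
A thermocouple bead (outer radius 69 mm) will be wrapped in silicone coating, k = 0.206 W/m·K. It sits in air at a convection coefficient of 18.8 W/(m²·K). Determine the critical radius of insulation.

r_cr ≈ 21.9 mm

For a sphere r_cr = 2k/h = 2×0.206/18.8
r_cr = 21.9 mm; since the bare radius (69 mm) is above r_cr, any added insulation will reduce heat loss.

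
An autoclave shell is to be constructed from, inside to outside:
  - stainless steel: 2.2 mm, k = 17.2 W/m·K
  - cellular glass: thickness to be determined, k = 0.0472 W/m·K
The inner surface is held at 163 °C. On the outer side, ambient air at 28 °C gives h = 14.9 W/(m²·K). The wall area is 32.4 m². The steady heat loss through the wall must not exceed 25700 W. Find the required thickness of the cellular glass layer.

Using the resistance-network approach (series):
R_stainless steel = L/(kA) = 0.0022/(17.2×32.4) = 3.948×10^-6 K/W
R_outer film = 1/(h_o·A) = 1/(14.9×32.4) = 0.002071 K/W
Sum of the known resistances R_other = 0.002075 K/W
Required total resistance R_tot = ΔT/Q_allow = 135/25700 = 0.005253 K/W
R_cellular glass = R_tot − R_other = 0.003178 K/W
L = R·k·A = 0.003178×0.0472×32.4

L ≈ 4.86 mm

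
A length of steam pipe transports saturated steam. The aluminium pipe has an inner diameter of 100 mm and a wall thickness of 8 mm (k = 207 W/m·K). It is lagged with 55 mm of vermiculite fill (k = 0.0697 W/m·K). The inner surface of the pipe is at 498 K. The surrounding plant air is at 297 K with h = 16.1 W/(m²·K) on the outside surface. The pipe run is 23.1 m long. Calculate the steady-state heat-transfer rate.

Radial resistances (cylindrical: R_cond = ln(r_o/r_i)/(2πkL), R_conv = 1/(h·2πrL)):
R_aluminium pipe wall = ln(58/50)/(2π×207×23.1) = 4.94×10^-6 K/W
R_vermiculite fill = ln(113/58)/(2π×0.0697×23.1) = 0.06593 K/W
R_outer film = 1/(h_o·2πr_oL) = 1/(16.1×2π×0.113×23.1) = 0.003787 K/W
R_total = 0.06972 K/W
Q = ΔT/R_total = 201/0.06972

Q ≈ 2880 W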